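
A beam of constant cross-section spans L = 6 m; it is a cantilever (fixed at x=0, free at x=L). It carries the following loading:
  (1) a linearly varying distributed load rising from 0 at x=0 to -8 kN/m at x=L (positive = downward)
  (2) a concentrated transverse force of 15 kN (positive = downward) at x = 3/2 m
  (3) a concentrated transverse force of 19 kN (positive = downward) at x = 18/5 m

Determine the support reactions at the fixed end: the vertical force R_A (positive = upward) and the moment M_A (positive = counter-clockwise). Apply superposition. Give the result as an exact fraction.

Load 1 — triangular load w₀=-8 kN/m (0→w₀ over full span):
  R_A = w₀L/2 = (-8)·6/2 = -24 kN
  M_A = w₀L²/3 = (-8)·6²/3 = -96 kN·m
Load 2 — point force P=15 kN at a=3/2 m (b=L-a=9/2):
  R_A = P = 15 kN
  M_A = Pa = 15·(3/2) = 45/2 kN·m
Load 3 — point force P=19 kN at a=18/5 m (b=L-a=12/5):
  R_A = P = 19 kN
  M_A = Pa = 19·(18/5) = 342/5 kN·m
Superposition: R_A = 10 kN, M_A = -51/10 kN·m

R_A = 10 kN, M_A = -51/10 kN·m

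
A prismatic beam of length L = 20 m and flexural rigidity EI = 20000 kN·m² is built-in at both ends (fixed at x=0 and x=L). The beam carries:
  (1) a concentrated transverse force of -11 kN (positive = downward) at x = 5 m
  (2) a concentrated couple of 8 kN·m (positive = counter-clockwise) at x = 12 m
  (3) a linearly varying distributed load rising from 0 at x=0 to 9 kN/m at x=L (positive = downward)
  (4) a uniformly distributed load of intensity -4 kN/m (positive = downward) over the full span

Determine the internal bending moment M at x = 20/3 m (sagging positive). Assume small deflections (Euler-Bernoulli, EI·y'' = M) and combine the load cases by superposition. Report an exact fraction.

M(20/3) = -21589/1200 kN·m

Load 1 — point force P=-11 kN at a=5 m (b=L-a=15):
  M_1 = Pa²(a+3b)(L-x)/L³ - Pa²b/L²  [x>a] = (-11)·5²·(5+3·15)·(20-(20/3))/20³ - (-11)·5²·15/20² = -605/48 kN·m
Load 2 — applied couple M₀=8 kN·m at a=12 m (b=L-a=8):
  M_2 = R_Ax - M_A  [x≤a] with R_A=72/125, M_A=64/25 = (72/125)·(20/3) - (64/25) = 32/25 kN·m
Load 3 — triangular load w₀=9 kN/m (0→w₀ over full span):
  M_3 = 3w₀Lx/20 - w₀L²/30 - w₀x³/(6L) = 3·9·20·(20/3)/20 - 9·20²/30 - 9·(20/3)³/(6·20) = 340/9 kN·m
Load 4 — uniform load w=-4 kN/m over full span:
  M_4 = wLx/2 - wL²/12 - wx²/2 = (-4)·20·(20/3)/2 - (-4)·20²/12 - (-4)·(20/3)²/2 = -400/9 kN·m
Superposition: M = Σ M_i = -21589/1200 kN·m ≈ -17.990833 kN·m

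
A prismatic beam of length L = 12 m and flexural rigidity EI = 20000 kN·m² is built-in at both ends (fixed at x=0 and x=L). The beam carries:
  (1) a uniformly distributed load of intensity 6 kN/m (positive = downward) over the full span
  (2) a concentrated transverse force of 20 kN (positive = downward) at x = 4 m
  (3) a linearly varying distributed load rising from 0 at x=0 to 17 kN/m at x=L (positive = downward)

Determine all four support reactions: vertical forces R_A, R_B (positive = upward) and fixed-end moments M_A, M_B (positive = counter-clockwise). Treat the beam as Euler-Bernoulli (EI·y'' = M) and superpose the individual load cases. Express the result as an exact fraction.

R_A = 10991/135 kN, M_A = 8512/45 kN·m, R_B = 15199/135 kN, M_B = -9548/45 kN·m

Load 1 — uniform load w=6 kN/m over full span:
  R_A = wL/2 = 6·12/2 = 36 kN
  M_A = wL²/12 = 6·12²/12 = 72 kN·m
  R_B = wL/2 = 6·12/2 = 36 kN
  M_B = -wL²/12 = -6·12²/12 = -72 kN·m
Load 2 — point force P=20 kN at a=4 m (b=L-a=8):
  R_A = Pb²(3a+b)/L³ = 20·8²·(3·4+8)/12³ = 400/27 kN
  M_A = Pab²/L² = 20·4·8²/12² = 320/9 kN·m
  R_B = Pa²(a+3b)/L³ = 20·4²·(4+3·8)/12³ = 140/27 kN
  M_B = -Pa²b/L² = -20·4²·8/12² = -160/9 kN·m
Load 3 — triangular load w₀=17 kN/m (0→w₀ over full span):
  R_A = 3w₀L/20 = 3·17·12/20 = 153/5 kN
  M_A = w₀L²/30 = 17·12²/30 = 408/5 kN·m
  R_B = 7w₀L/20 = 7·17·12/20 = 357/5 kN
  M_B = -w₀L²/20 = -17·12²/20 = -612/5 kN·m
Superposition: R_A = 10991/135 kN, M_A = 8512/45 kN·m, R_B = 15199/135 kN, M_B = -9548/45 kN·m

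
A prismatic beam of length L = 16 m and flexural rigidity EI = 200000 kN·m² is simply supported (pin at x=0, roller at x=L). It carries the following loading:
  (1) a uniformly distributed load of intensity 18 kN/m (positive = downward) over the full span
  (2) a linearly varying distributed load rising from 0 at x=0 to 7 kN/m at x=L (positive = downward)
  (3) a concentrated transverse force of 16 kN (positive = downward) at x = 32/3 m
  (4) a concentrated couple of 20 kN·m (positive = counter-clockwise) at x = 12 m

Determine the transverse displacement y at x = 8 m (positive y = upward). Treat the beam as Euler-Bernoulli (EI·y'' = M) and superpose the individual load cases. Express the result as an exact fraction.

Load 1 — uniform load w=18 kN/m over full span:
  y_1 = -wx(L³-2Lx²+x³)/(24EI) = -18·8·(16³-2·16·8²+8³)/(24·200000) = -48/625 m
Load 2 — triangular load w₀=7 kN/m (0→w₀ over full span):
  y_2 = -w₀x(7L⁴-10L²x²+3x⁴)/(360LEI) = -7·8·(7·16⁴-10·16²·8²+3·8⁴)/(360·16·200000) = -28/1875 m
Load 3 — point force P=16 kN at a=32/3 m (b=L-a=16/3):
  y_3 = -Pbx(L²-b²-x²)/(6LEI)  [x≤a] = -16·(16/3)·8·(16²-(16/3)²-8²)/(6·16·200000) = -1472/253125 m
Load 4 — applied couple M₀=20 kN·m at a=12 m (b=L-a=4):
  y_4 = (M₀x³/(6L)+C₁x)/EI  [x≤a] with C₁=M₀(3b²-L²)/(6L)=-130/3 = (20·8³/(6·16)+(-130/3)·8)/200000 = -3/2500 m
Superposition: y = Σ y_i = -99983/1012500 m ≈ -0.098749 m

y(8) = -99983/1012500 m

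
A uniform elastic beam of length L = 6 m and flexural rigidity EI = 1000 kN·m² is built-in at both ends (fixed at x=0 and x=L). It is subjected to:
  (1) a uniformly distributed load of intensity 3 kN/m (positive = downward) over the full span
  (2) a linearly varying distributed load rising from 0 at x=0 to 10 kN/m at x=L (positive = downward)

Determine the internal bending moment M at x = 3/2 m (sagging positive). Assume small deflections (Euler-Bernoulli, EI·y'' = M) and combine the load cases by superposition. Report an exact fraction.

M(3/2) = 27/16 kN·m

Load 1 — uniform load w=3 kN/m over full span:
  M_1 = wLx/2 - wL²/12 - wx²/2 = 3·6·(3/2)/2 - 3·6²/12 - 3·(3/2)²/2 = 9/8 kN·m
Load 2 — triangular load w₀=10 kN/m (0→w₀ over full span):
  M_2 = 3w₀Lx/20 - w₀L²/30 - w₀x³/(6L) = 3·10·6·(3/2)/20 - 10·6²/30 - 10·(3/2)³/(6·6) = 9/16 kN·m
Superposition: M = Σ M_i = 27/16 kN·m ≈ 1.687500 kN·m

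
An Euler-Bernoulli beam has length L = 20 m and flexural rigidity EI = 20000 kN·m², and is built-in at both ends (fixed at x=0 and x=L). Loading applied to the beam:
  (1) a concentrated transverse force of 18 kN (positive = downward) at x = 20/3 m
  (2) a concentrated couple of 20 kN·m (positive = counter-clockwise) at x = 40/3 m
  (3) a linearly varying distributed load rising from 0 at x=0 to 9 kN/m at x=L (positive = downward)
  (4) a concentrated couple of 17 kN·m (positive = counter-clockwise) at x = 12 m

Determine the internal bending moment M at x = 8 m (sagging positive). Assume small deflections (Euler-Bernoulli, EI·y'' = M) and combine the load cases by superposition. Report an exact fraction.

M(8) = 35732/375 kN·m

Load 1 — point force P=18 kN at a=20/3 m (b=L-a=40/3):
  M_1 = Pa²(a+3b)(L-x)/L³ - Pa²b/L²  [x>a] = 18·(20/3)²·((20/3)+3·(40/3))·(20-8)/20³ - 18·(20/3)²·(40/3)/20² = 88/3 kN·m
Load 2 — applied couple M₀=20 kN·m at a=40/3 m (b=L-a=20/3):
  M_2 = R_Ax - M_A  [x≤a] with R_A=4/3, M_A=20/3 = (4/3)·8 - (20/3) = 4 kN·m
Load 3 — triangular load w₀=9 kN/m (0→w₀ over full span):
  M_3 = 3w₀Lx/20 - w₀L²/30 - w₀x³/(6L) = 3·9·20·8/20 - 9·20²/30 - 9·8³/(6·20) = 288/5 kN·m
Load 4 — applied couple M₀=17 kN·m at a=12 m (b=L-a=8):
  M_4 = R_Ax - M_A  [x≤a] with R_A=153/125, M_A=136/25 = (153/125)·8 - (136/25) = 544/125 kN·m
Superposition: M = Σ M_i = 35732/375 kN·m ≈ 95.285333 kN·m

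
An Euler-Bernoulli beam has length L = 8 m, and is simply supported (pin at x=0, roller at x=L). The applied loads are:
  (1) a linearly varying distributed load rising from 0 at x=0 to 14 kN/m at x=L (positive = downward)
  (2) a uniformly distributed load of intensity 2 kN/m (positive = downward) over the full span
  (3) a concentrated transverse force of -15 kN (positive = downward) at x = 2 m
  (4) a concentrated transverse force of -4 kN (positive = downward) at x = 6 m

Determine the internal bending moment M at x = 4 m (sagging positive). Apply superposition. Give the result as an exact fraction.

M(4) = 53 kN·m

Load 1 — triangular load w₀=14 kN/m (0→w₀ over full span):
  M_1 = w₀Lx/6 - w₀x³/(6L) = 14·8·4/6 - 14·4³/(6·8) = 56 kN·m
Load 2 — uniform load w=2 kN/m over full span:
  M_2 = wx(L-x)/2 = 2·4·(8-4)/2 = 16 kN·m
Load 3 — point force P=-15 kN at a=2 m (b=L-a=6):
  M_3 = Pa(L-x)/L  [x>a] = (-15)·2·(8-4)/8 = -15 kN·m
Load 4 — point force P=-4 kN at a=6 m (b=L-a=2):
  M_4 = Pbx/L  [x≤a] = (-4)·2·4/8 = -4 kN·m
Superposition: M = Σ M_i = 53 kN·m ≈ 53.000000 kN·m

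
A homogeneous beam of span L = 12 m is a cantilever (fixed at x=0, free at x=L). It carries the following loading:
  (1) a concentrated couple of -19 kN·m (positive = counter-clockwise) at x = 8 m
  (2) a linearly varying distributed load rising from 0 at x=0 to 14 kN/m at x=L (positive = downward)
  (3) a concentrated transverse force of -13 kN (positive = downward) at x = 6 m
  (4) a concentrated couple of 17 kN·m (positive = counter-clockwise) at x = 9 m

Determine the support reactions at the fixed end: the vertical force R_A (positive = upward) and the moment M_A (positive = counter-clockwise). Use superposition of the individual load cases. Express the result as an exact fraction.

Load 1 — applied couple M₀=-19 kN·m at a=8 m (b=L-a=4):
  R_A = 0 kN
  M_A = -M₀ = -(-19) = 19 kN·m
Load 2 — triangular load w₀=14 kN/m (0→w₀ over full span):
  R_A = w₀L/2 = 14·12/2 = 84 kN
  M_A = w₀L²/3 = 14·12²/3 = 672 kN·m
Load 3 — point force P=-13 kN at a=6 m (b=L-a=6):
  R_A = P = (-13) = -13 kN
  M_A = Pa = (-13)·6 = -78 kN·m
Load 4 — applied couple M₀=17 kN·m at a=9 m (b=L-a=3):
  R_A = 0 kN
  M_A = -M₀ = -17 kN·m
Superposition: R_A = 71 kN, M_A = 596 kN·m

R_A = 71 kN, M_A = 596 kN·m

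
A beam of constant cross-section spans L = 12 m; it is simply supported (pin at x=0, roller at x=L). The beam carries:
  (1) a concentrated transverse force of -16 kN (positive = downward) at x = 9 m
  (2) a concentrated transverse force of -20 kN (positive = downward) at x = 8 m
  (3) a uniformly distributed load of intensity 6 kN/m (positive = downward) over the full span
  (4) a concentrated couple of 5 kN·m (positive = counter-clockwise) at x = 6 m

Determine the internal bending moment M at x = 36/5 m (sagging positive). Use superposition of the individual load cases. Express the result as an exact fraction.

Load 1 — point force P=-16 kN at a=9 m (b=L-a=3):
  M_1 = Pbx/L  [x≤a] = (-16)·3·(36/5)/12 = -144/5 kN·m
Load 2 — point force P=-20 kN at a=8 m (b=L-a=4):
  M_2 = Pbx/L  [x≤a] = (-20)·4·(36/5)/12 = -48 kN·m
Load 3 — uniform load w=6 kN/m over full span:
  M_3 = wx(L-x)/2 = 6·(36/5)·(12-(36/5))/2 = 2592/25 kN·m
Load 4 — applied couple M₀=5 kN·m at a=6 m (b=L-a=6):
  M_4 = M₀x/L - M₀  [x>a] = 5·(36/5)/12 - 5 = -2 kN·m
Superposition: M = Σ M_i = 622/25 kN·m ≈ 24.880000 kN·m

M(36/5) = 622/25 kN·m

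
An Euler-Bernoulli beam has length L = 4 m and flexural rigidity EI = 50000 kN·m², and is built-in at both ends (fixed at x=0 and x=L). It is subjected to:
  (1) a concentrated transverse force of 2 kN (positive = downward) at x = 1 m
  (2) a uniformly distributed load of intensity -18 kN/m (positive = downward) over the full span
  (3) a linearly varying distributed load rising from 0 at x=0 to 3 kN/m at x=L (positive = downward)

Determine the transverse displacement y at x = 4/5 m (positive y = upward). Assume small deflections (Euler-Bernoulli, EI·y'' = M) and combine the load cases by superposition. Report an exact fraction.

y(4/5) = 67793/781250000 m

Load 1 — point force P=2 kN at a=1 m (b=L-a=3):
  y_1 = -Pb²x²(3aL-(3a+b)x)/(6L³EI)  [x≤a] = -2·3²·(4/5)²·(3·1·4-(3·1+3)·(4/5))/(6·4³·50000) = -27/6250000 m
Load 2 — uniform load w=-18 kN/m over full span:
  y_2 = -wx²(L-x)²/(24EI) = -(-18)·(4/5)²·(4-(4/5))²/(24·50000) = 192/1953125 m
Load 3 — triangular load w₀=3 kN/m (0→w₀ over full span):
  y_3 = -w₀x²(L-x)²(x+2L)/(120LEI) = -3·(4/5)²·(4-(4/5))²·((4/5)+2·4)/(120·4·50000) = -352/48828125 m
Superposition: y = Σ y_i = 67793/781250000 m ≈ 0.000087 m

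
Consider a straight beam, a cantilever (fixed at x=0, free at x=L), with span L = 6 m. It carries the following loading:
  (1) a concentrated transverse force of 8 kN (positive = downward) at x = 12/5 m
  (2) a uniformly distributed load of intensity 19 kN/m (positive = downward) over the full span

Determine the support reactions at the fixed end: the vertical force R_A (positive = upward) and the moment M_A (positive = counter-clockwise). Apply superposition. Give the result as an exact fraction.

Load 1 — point force P=8 kN at a=12/5 m (b=L-a=18/5):
  R_A = P = 8 kN
  M_A = Pa = 8·(12/5) = 96/5 kN·m
Load 2 — uniform load w=19 kN/m over full span:
  R_A = wL = 19·6 = 114 kN
  M_A = wL²/2 = 19·6²/2 = 342 kN·m
Superposition: R_A = 122 kN, M_A = 1806/5 kN·m

R_A = 122 kN, M_A = 1806/5 kN·m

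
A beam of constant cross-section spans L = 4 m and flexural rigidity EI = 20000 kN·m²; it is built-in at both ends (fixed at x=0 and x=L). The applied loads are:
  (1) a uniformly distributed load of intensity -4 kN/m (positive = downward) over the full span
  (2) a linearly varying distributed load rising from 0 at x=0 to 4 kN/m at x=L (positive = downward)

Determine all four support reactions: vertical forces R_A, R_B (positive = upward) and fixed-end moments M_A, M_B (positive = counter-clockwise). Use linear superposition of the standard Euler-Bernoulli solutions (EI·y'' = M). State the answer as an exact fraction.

R_A = -28/5 kN, M_A = -16/5 kN·m, R_B = -12/5 kN, M_B = 32/15 kN·m

Load 1 — uniform load w=-4 kN/m over full span:
  R_A = wL/2 = (-4)·4/2 = -8 kN
  M_A = wL²/12 = (-4)·4²/12 = -16/3 kN·m
  R_B = wL/2 = (-4)·4/2 = -8 kN
  M_B = -wL²/12 = -(-4)·4²/12 = 16/3 kN·m
Load 2 — triangular load w₀=4 kN/m (0→w₀ over full span):
  R_A = 3w₀L/20 = 3·4·4/20 = 12/5 kN
  M_A = w₀L²/30 = 4·4²/30 = 32/15 kN·m
  R_B = 7w₀L/20 = 7·4·4/20 = 28/5 kN
  M_B = -w₀L²/20 = -4·4²/20 = -16/5 kN·m
Superposition: R_A = -28/5 kN, M_A = -16/5 kN·m, R_B = -12/5 kN, M_B = 32/15 kN·m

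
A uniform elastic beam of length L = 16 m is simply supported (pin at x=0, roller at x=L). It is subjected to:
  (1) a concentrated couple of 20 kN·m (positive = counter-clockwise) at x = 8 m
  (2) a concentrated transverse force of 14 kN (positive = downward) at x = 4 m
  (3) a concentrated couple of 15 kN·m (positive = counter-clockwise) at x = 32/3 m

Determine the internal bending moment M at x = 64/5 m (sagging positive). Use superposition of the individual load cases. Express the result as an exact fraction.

M(64/5) = 21/5 kN·m

Load 1 — applied couple M₀=20 kN·m at a=8 m (b=L-a=8):
  M_1 = M₀x/L - M₀  [x>a] = 20·(64/5)/16 - 20 = -4 kN·m
Load 2 — point force P=14 kN at a=4 m (b=L-a=12):
  M_2 = Pa(L-x)/L  [x>a] = 14·4·(16-(64/5))/16 = 56/5 kN·m
Load 3 — applied couple M₀=15 kN·m at a=32/3 m (b=L-a=16/3):
  M_3 = M₀x/L - M₀  [x>a] = 15·(64/5)/16 - 15 = -3 kN·m
Superposition: M = Σ M_i = 21/5 kN·m ≈ 4.200000 kN·m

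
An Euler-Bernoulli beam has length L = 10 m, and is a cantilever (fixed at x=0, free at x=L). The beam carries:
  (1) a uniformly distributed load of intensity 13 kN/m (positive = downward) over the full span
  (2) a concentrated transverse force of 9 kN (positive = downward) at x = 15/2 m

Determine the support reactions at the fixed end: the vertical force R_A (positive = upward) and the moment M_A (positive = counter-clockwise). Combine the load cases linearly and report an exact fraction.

Load 1 — uniform load w=13 kN/m over full span:
  R_A = wL = 13·10 = 130 kN
  M_A = wL²/2 = 13·10²/2 = 650 kN·m
Load 2 — point force P=9 kN at a=15/2 m (b=L-a=5/2):
  R_A = P = 9 kN
  M_A = Pa = 9·(15/2) = 135/2 kN·m
Superposition: R_A = 139 kN, M_A = 1435/2 kN·m

R_A = 139 kN, M_A = 1435/2 kN·m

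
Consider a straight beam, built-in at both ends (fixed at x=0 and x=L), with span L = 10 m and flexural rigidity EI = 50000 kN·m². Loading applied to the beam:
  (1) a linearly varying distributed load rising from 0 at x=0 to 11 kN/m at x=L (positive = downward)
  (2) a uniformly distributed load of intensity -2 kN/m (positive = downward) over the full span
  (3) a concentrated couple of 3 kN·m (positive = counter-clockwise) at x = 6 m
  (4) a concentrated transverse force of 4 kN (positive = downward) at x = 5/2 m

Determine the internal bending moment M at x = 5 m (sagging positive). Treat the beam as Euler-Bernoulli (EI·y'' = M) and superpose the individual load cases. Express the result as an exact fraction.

Load 1 — triangular load w₀=11 kN/m (0→w₀ over full span):
  M_1 = 3w₀Lx/20 - w₀L²/30 - w₀x³/(6L) = 3·11·10·5/20 - 11·10²/30 - 11·5³/(6·10) = 275/12 kN·m
Load 2 — uniform load w=-2 kN/m over full span:
  M_2 = wLx/2 - wL²/12 - wx²/2 = (-2)·10·5/2 - (-2)·10²/12 - (-2)·5²/2 = -25/3 kN·m
Load 3 — applied couple M₀=3 kN·m at a=6 m (b=L-a=4):
  M_3 = R_Ax - M_A  [x≤a] with R_A=54/125, M_A=24/25 = (54/125)·5 - (24/25) = 6/5 kN·m
Load 4 — point force P=4 kN at a=5/2 m (b=L-a=15/2):
  M_4 = Pa²(a+3b)(L-x)/L³ - Pa²b/L²  [x>a] = 4·(5/2)²·((5/2)+3·(15/2))·(10-5)/10³ - 4·(5/2)²·(15/2)/10² = 5/4 kN·m
Superposition: M = Σ M_i = 511/30 kN·m ≈ 17.033333 kN·m

M(5) = 511/30 kN·m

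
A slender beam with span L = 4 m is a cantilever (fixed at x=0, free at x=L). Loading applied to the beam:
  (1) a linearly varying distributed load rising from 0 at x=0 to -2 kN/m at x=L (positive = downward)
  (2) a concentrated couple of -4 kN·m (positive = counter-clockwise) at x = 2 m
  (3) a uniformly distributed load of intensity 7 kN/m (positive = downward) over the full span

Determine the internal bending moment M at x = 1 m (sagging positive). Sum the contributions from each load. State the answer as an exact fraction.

Load 1 — triangular load w₀=-2 kN/m (0→w₀ over full span):
  M_1 = w₀Lx/2 - w₀L²/3 - w₀x³/(6L) = (-2)·4·1/2 - (-2)·4²/3 - (-2)·1³/(6·4) = 27/4 kN·m
Load 2 — applied couple M₀=-4 kN·m at a=2 m (b=L-a=2):
  M_2 = M₀  [x≤a] = (-4) = -4 kN·m
Load 3 — uniform load w=7 kN/m over full span:
  M_3 = -w(L-x)²/2 = -7·(4-1)²/2 = -63/2 kN·m
Superposition: M = Σ M_i = -115/4 kN·m ≈ -28.750000 kN·m

M(1) = -115/4 kN·m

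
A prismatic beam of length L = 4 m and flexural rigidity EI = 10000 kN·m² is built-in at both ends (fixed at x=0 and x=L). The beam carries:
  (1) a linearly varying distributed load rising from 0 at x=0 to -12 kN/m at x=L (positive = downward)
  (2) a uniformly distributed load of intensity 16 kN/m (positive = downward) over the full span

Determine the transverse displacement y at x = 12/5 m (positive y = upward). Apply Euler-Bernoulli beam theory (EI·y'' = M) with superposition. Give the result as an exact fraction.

Load 1 — triangular load w₀=-12 kN/m (0→w₀ over full span):
  y_1 = -w₀x²(L-x)²(x+2L)/(120LEI) = -(-12)·(12/5)²·(4-(12/5))²·((12/5)+2·4)/(120·4·10000) = 3744/9765625 m
Load 2 — uniform load w=16 kN/m over full span:
  y_2 = -wx²(L-x)²/(24EI) = -16·(12/5)²·(4-(12/5))²/(24·10000) = -384/390625 m
Superposition: y = Σ y_i = -5856/9765625 m ≈ -0.000600 m

y(12/5) = -5856/9765625 m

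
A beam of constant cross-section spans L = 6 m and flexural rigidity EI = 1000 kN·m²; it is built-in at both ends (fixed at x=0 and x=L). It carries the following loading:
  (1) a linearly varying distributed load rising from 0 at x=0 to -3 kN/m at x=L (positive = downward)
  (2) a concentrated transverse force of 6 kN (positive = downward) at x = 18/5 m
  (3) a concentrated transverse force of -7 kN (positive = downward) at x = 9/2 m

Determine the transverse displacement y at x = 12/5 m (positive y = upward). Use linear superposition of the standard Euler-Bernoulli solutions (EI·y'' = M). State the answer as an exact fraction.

Load 1 — triangular load w₀=-3 kN/m (0→w₀ over full span):
  y_1 = -w₀x²(L-x)²(x+2L)/(120LEI) = -(-3)·(12/5)²·(6-(12/5))²·((12/5)+2·6)/(120·6·1000) = 8748/1953125 m
Load 2 — point force P=6 kN at a=18/5 m (b=L-a=12/5):
  y_2 = -Pb²x²(3aL-(3a+b)x)/(6L³EI)  [x≤a] = -6·(12/5)²·(12/5)²·(3·(18/5)·6-(3·(18/5)+(12/5))·(12/5))/(6·6³·1000) = -9936/1953125 m
Load 3 — point force P=-7 kN at a=9/2 m (b=L-a=3/2):
  y_3 = -Pb²x²(3aL-(3a+b)x)/(6L³EI)  [x≤a] = -(-7)·(3/2)²·(12/5)²·(3·(9/2)·6-(3·(9/2)+(3/2))·(12/5))/(6·6³·1000) = 63/20000 m
Superposition: y = Σ y_i = 158859/62500000 m ≈ 0.002542 m

y(12/5) = 158859/62500000 m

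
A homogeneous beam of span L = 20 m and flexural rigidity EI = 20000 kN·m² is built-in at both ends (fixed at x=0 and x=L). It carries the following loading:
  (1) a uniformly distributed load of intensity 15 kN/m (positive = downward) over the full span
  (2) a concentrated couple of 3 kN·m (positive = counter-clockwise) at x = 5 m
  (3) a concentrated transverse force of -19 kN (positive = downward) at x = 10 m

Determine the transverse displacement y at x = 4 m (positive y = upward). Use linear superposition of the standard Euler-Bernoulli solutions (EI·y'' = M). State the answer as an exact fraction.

y(4) = -68251/600000 m

Load 1 — uniform load w=15 kN/m over full span:
  y_1 = -wx²(L-x)²/(24EI) = -15·4²·(20-4)²/(24·20000) = -16/125 m
Load 2 — applied couple M₀=3 kN·m at a=5 m (b=L-a=15):
  y_2 = (R_Ax³/6 - M_Ax²/2)/EI  [x≤a] with R_A=27/160, M_A=-9/16 = ((27/160)·4³/6 - (-9/16)·4²/2)/20000 = 63/200000 m
Load 3 — point force P=-19 kN at a=10 m (b=L-a=10):
  y_3 = -Pb²x²(3aL-(3a+b)x)/(6L³EI)  [x≤a] = -(-19)·10²·4²·(3·10·20-(3·10+10)·4)/(6·20³·20000) = 209/15000 m
Superposition: y = Σ y_i = -68251/600000 m ≈ -0.113752 m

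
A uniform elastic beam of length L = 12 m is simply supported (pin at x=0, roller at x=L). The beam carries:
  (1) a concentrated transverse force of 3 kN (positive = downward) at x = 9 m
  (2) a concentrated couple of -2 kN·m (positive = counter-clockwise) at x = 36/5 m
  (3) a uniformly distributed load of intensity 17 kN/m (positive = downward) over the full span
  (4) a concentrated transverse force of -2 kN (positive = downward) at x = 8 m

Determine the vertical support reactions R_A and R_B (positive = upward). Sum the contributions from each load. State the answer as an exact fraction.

Load 1 — point force P=3 kN at a=9 m (b=L-a=3):
  R_A = Pb/L = 3·3/12 = 3/4 kN
  R_B = Pa/L = 3·9/12 = 9/4 kN
Load 2 — applied couple M₀=-2 kN·m at a=36/5 m (b=L-a=24/5):
  R_A = M₀/L = (-2)/12 = -1/6 kN
  R_B = -M₀/L = -(-2)/12 = 1/6 kN
Load 3 — uniform load w=17 kN/m over full span:
  R_A = wL/2 = 17·12/2 = 102 kN
  R_B = wL/2 = 17·12/2 = 102 kN
Load 4 — point force P=-2 kN at a=8 m (b=L-a=4):
  R_A = Pb/L = (-2)·4/12 = -2/3 kN
  R_B = Pa/L = (-2)·8/12 = -4/3 kN
Superposition: R_A = 1223/12 kN, R_B = 1237/12 kN

R_A = 1223/12 kN, R_B = 1237/12 kN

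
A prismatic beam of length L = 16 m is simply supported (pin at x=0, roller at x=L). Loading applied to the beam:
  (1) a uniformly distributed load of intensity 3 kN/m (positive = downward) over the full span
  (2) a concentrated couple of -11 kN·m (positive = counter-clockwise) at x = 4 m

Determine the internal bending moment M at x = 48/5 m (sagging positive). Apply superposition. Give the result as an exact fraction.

M(48/5) = 2414/25 kN·m

Load 1 — uniform load w=3 kN/m over full span:
  M_1 = wx(L-x)/2 = 3·(48/5)·(16-(48/5))/2 = 2304/25 kN·m
Load 2 — applied couple M₀=-11 kN·m at a=4 m (b=L-a=12):
  M_2 = M₀x/L - M₀  [x>a] = (-11)·(48/5)/16 - (-11) = 22/5 kN·m
Superposition: M = Σ M_i = 2414/25 kN·m ≈ 96.560000 kN·m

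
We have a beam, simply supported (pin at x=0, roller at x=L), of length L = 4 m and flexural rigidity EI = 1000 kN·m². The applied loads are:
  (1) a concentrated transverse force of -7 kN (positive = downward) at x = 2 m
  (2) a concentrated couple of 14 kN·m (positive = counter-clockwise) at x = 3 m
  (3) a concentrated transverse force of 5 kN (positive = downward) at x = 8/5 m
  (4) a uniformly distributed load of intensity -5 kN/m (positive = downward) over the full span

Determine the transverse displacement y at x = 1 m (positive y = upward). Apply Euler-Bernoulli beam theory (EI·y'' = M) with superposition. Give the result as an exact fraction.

y(1) = 4003/600000 m

Load 1 — point force P=-7 kN at a=2 m (b=L-a=2):
  y_1 = -Pbx(L²-b²-x²)/(6LEI)  [x≤a] = -(-7)·2·1·(4²-2²-1²)/(6·4·1000) = 77/12000 m
Load 2 — applied couple M₀=14 kN·m at a=3 m (b=L-a=1):
  y_2 = (M₀x³/(6L)+C₁x)/EI  [x≤a] with C₁=M₀(3b²-L²)/(6L)=-91/12 = (14·1³/(6·4)+(-91/12)·1)/1000 = -7/1000 m
Load 3 — point force P=5 kN at a=8/5 m (b=L-a=12/5):
  y_3 = -Pbx(L²-b²-x²)/(6LEI)  [x≤a] = -5·(12/5)·1·(4²-(12/5)²-1²)/(6·4·1000) = -231/50000 m
Load 4 — uniform load w=-5 kN/m over full span:
  y_4 = -wx(L³-2Lx²+x³)/(24EI) = -(-5)·1·(4³-2·4·1²+1³)/(24·1000) = 19/1600 m
Superposition: y = Σ y_i = 4003/600000 m ≈ 0.006672 m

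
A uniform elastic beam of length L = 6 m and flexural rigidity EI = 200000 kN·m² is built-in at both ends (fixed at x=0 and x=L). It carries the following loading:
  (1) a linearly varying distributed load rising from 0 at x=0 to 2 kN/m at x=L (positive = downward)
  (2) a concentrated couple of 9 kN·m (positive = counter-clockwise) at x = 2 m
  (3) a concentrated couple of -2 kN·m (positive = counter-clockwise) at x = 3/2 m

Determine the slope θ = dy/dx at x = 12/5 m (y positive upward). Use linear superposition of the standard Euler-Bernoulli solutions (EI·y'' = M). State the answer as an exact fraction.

Load 1 — triangular load w₀=2 kN/m (0→w₀ over full span):
  θ_1 = -w₀(2x(L-x)(L-2x)(x+2L)+x²(L-x)²)/(120LEI) = -2·(2·(12/5)·(6-(12/5))·(6-2·(12/5))·((12/5)+2·6)+(12/5)²·(6-(12/5))²)/(120·6·200000) = -81/15625000 rad
Load 2 — applied couple M₀=9 kN·m at a=2 m (b=L-a=4):
  θ_2 = (R_Ax²/2 - M_Ax - M₀(x-a))/EI  [x>a] with R_A=2, M_A=0 = (2·(12/5)²/2 - 0·(12/5) - 9·((12/5)-2))/200000 = 27/2500000 rad
Load 3 — applied couple M₀=-2 kN·m at a=3/2 m (b=L-a=9/2):
  θ_3 = (R_Ax²/2 - M_Ax - M₀(x-a))/EI  [x>a] with R_A=-3/8, M_A=3/8 = ((-3/8)·(12/5)²/2 - (3/8)·(12/5) - (-2)·((12/5)-(3/2)))/200000 = -9/10000000 rad
Superposition: θ = Σ θ_i = 1179/250000000 rad ≈ 0.000005 rad

θ(12/5) = 1179/250000000 rad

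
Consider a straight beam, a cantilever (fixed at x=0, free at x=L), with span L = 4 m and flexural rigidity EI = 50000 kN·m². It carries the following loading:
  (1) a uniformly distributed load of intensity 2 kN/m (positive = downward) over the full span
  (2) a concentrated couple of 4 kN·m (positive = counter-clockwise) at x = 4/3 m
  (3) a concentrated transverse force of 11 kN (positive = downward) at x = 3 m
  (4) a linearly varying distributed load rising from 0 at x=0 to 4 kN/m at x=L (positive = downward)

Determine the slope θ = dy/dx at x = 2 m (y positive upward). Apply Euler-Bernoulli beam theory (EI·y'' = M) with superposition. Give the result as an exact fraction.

Load 1 — uniform load w=2 kN/m over full span:
  θ_1 = -wx(x²-3Lx+3L²)/(6EI) = -2·2·(2²-3·4·2+3·4²)/(6·50000) = -7/18750 rad
Load 2 — applied couple M₀=4 kN·m at a=4/3 m (b=L-a=8/3):
  θ_2 = M₀a/EI  [x>a] = 4·(4/3)/50000 = 1/9375 rad
Load 3 — point force P=11 kN at a=3 m (b=L-a=1):
  θ_3 = -Px(2a-x)/(2EI)  [x≤a] = -11·2·(2·3-2)/(2·50000) = -11/12500 rad
Load 4 — triangular load w₀=4 kN/m (0→w₀ over full span):
  θ_4 = (w₀Lx²/4-w₀L²x/3-w₀x⁴/(24L))/EI = (4·4·2²/4-4·4²·2/3-4·2⁴/(24·4))/50000 = -41/75000 rad
Superposition: θ = Σ θ_i = -127/75000 rad ≈ -0.001693 rad

θ(2) = -127/75000 rad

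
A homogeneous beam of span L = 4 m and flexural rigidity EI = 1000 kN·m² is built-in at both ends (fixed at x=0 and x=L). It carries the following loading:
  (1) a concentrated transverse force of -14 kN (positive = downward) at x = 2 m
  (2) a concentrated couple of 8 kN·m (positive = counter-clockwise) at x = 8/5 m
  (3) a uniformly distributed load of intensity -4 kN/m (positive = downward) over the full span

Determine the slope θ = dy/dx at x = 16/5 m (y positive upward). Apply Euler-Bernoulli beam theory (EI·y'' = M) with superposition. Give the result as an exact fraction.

Load 1 — point force P=-14 kN at a=2 m (b=L-a=2):
  θ_1 = Pa²(L-x)(2bL-(3b+a)(L-x))/(2L³EI)  [x>a] = (-14)·2²·(4-(16/5))·(2·2·4-(3·2+2)·(4-(16/5)))/(2·4³·1000) = -21/6250 rad
Load 2 — applied couple M₀=8 kN·m at a=8/5 m (b=L-a=12/5):
  θ_2 = (R_Ax²/2 - M_Ax - M₀(x-a))/EI  [x>a] with R_A=72/25, M_A=24/25 = ((72/25)·(16/5)²/2 - (24/25)·(16/5) - 8·((16/5)-(8/5)))/1000 = -88/78125 rad
Load 3 — uniform load w=-4 kN/m over full span:
  θ_3 = -wx(L-x)(L-2x)/(12EI) = -(-4)·(16/5)·(4-(16/5))·(4-2·(16/5))/(12·1000) = -32/15625 rad
Superposition: θ = Σ θ_i = -1021/156250 rad ≈ -0.006534 rad

θ(16/5) = -1021/156250 rad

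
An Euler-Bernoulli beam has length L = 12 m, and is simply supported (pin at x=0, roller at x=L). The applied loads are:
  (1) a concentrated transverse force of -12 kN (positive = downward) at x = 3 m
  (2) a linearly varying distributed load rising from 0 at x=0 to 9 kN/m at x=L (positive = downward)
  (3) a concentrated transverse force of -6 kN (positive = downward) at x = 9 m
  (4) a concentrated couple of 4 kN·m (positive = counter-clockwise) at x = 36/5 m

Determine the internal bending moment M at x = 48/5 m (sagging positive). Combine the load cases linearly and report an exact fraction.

M(48/5) = 5426/125 kN·m

Load 1 — point force P=-12 kN at a=3 m (b=L-a=9):
  M_1 = Pa(L-x)/L  [x>a] = (-12)·3·(12-(48/5))/12 = -36/5 kN·m
Load 2 — triangular load w₀=9 kN/m (0→w₀ over full span):
  M_2 = w₀Lx/6 - w₀x³/(6L) = 9·12·(48/5)/6 - 9·(48/5)³/(6·12) = 7776/125 kN·m
Load 3 — point force P=-6 kN at a=9 m (b=L-a=3):
  M_3 = Pa(L-x)/L  [x>a] = (-6)·9·(12-(48/5))/12 = -54/5 kN·m
Load 4 — applied couple M₀=4 kN·m at a=36/5 m (b=L-a=24/5):
  M_4 = M₀x/L - M₀  [x>a] = 4·(48/5)/12 - 4 = -4/5 kN·m
Superposition: M = Σ M_i = 5426/125 kN·m ≈ 43.408000 kN·m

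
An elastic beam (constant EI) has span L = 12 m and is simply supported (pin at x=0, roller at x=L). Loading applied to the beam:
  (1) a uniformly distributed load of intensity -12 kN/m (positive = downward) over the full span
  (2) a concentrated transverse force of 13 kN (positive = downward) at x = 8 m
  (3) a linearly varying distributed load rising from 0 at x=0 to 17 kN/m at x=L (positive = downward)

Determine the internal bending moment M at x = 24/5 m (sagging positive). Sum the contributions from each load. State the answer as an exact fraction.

Load 1 — uniform load w=-12 kN/m over full span:
  M_1 = wx(L-x)/2 = (-12)·(24/5)·(12-(24/5))/2 = -5184/25 kN·m
Load 2 — point force P=13 kN at a=8 m (b=L-a=4):
  M_2 = Pbx/L  [x≤a] = 13·4·(24/5)/12 = 104/5 kN·m
Load 3 — triangular load w₀=17 kN/m (0→w₀ over full span):
  M_3 = w₀Lx/6 - w₀x³/(6L) = 17·12·(24/5)/6 - 17·(24/5)³/(6·12) = 17136/125 kN·m
Superposition: M = Σ M_i = -6184/125 kN·m ≈ -49.472000 kN·m

M(24/5) = -6184/125 kN·m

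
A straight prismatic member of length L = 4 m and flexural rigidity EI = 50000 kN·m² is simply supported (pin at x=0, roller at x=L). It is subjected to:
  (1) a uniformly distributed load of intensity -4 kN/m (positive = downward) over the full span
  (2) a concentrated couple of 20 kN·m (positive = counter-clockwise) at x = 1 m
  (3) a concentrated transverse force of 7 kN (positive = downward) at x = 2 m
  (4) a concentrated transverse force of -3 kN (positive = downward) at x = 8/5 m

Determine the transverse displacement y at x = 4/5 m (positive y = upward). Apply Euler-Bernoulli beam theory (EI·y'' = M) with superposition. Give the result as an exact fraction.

Load 1 — uniform load w=-4 kN/m over full span:
  y_1 = -wx(L³-2Lx²+x³)/(24EI) = -(-4)·(4/5)·(4³-2·4·(4/5)²+(4/5)³)/(24·50000) = 928/5859375 m
Load 2 — applied couple M₀=20 kN·m at a=1 m (b=L-a=3):
  y_2 = (M₀x³/(6L)+C₁x)/EI  [x≤a] with C₁=M₀(3b²-L²)/(6L)=55/6 = (20·(4/5)³/(6·4)+(55/6)·(4/5))/50000 = 97/625000 m
Load 3 — point force P=7 kN at a=2 m (b=L-a=2):
  y_3 = -Pbx(L²-b²-x²)/(6LEI)  [x≤a] = -7·2·(4/5)·(4²-2²-(4/5)²)/(6·4·50000) = -497/4687500 m
Load 4 — point force P=-3 kN at a=8/5 m (b=L-a=12/5):
  y_4 = -Pbx(L²-b²-x²)/(6LEI)  [x≤a] = -(-3)·(12/5)·(4/5)·(4²-(12/5)²-(4/5)²)/(6·4·50000) = 18/390625 m
Superposition: y = Σ y_i = 3963/15625000 m ≈ 0.000254 m

y(4/5) = 3963/15625000 m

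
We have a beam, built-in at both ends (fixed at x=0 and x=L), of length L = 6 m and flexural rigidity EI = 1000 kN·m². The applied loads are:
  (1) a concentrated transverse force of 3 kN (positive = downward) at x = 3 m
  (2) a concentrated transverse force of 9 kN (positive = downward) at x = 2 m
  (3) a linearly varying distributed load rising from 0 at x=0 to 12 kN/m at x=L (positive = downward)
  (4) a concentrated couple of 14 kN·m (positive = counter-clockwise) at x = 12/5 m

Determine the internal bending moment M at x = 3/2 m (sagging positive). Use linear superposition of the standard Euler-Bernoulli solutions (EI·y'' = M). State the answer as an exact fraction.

Load 1 — point force P=3 kN at a=3 m (b=L-a=3):
  M_1 = Pb²(3a+b)x/L³ - Pab²/L²  [x≤a] = 3·3²·(3·3+3)·(3/2)/6³ - 3·3·3²/6² = 0 kN·m
Load 2 — point force P=9 kN at a=2 m (b=L-a=4):
  M_2 = Pb²(3a+b)x/L³ - Pab²/L²  [x≤a] = 9·4²·(3·2+4)·(3/2)/6³ - 9·2·4²/6² = 2 kN·m
Load 3 — triangular load w₀=12 kN/m (0→w₀ over full span):
  M_3 = 3w₀Lx/20 - w₀L²/30 - w₀x³/(6L) = 3·12·6·(3/2)/20 - 12·6²/30 - 12·(3/2)³/(6·6) = 27/40 kN·m
Load 4 — applied couple M₀=14 kN·m at a=12/5 m (b=L-a=18/5):
  M_4 = R_Ax - M_A  [x≤a] with R_A=84/25, M_A=42/25 = (84/25)·(3/2) - (42/25) = 84/25 kN·m
Superposition: M = Σ M_i = 1207/200 kN·m ≈ 6.035000 kN·m

M(3/2) = 1207/200 kN·m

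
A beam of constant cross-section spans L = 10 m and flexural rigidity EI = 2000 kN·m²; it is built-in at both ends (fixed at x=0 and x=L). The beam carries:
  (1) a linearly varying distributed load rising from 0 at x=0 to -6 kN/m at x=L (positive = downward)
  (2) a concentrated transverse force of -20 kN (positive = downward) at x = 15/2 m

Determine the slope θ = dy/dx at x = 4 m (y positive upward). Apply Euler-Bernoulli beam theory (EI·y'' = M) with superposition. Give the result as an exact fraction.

Load 1 — triangular load w₀=-6 kN/m (0→w₀ over full span):
  θ_1 = -w₀(2x(L-x)(L-2x)(x+2L)+x²(L-x)²)/(120LEI) = -(-6)·(2·4·(10-4)·(10-2·4)·(4+2·10)+4²·(10-4)²)/(120·10·2000) = 9/1250 rad
Load 2 — point force P=-20 kN at a=15/2 m (b=L-a=5/2):
  θ_2 = -Pb²x(2aL-(3a+b)x)/(2L³EI)  [x≤a] = -(-20)·(5/2)²·4·(2·(15/2)·10-(3·(15/2)+(5/2))·4)/(2·10³·2000) = 1/160 rad
Superposition: θ = Σ θ_i = 269/20000 rad ≈ 0.013450 rad

θ(4) = 269/20000 rad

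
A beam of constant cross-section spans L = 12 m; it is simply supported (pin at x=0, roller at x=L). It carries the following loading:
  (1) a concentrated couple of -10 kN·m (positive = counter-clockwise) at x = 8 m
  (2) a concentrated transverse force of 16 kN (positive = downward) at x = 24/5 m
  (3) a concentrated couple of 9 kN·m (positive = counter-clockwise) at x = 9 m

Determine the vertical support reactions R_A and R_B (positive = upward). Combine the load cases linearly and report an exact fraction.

R_A = 571/60 kN, R_B = 389/60 kN

Load 1 — applied couple M₀=-10 kN·m at a=8 m (b=L-a=4):
  R_A = M₀/L = (-10)/12 = -5/6 kN
  R_B = -M₀/L = -(-10)/12 = 5/6 kN
Load 2 — point force P=16 kN at a=24/5 m (b=L-a=36/5):
  R_A = Pb/L = 16·(36/5)/12 = 48/5 kN
  R_B = Pa/L = 16·(24/5)/12 = 32/5 kN
Load 3 — applied couple M₀=9 kN·m at a=9 m (b=L-a=3):
  R_A = M₀/L = 9/12 = 3/4 kN
  R_B = -M₀/L = -9/12 = -3/4 kN
Superposition: R_A = 571/60 kN, R_B = 389/60 kN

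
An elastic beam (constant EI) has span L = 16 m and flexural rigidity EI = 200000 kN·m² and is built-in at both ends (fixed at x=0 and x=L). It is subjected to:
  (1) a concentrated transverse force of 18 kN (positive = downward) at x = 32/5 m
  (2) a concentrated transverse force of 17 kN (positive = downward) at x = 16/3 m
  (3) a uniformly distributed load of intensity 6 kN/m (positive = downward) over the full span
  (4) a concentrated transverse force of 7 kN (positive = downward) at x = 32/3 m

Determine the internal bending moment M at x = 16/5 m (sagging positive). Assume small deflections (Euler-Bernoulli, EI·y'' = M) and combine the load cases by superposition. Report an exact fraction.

M(16/5) = -66128/5625 kN·m

Load 1 — point force P=18 kN at a=32/5 m (b=L-a=48/5):
  M_1 = Pb²(3a+b)x/L³ - Pab²/L²  [x≤a] = 18·(48/5)²·(3·(32/5)+(48/5))·(16/5)/16³ - 18·(32/5)·(48/5)²/16² = -2592/625 kN·m
Load 2 — point force P=17 kN at a=16/3 m (b=L-a=32/3):
  M_2 = Pb²(3a+b)x/L³ - Pab²/L²  [x≤a] = 17·(32/3)²·(3·(16/3)+(32/3))·(16/5)/16³ - 17·(16/3)·(32/3)²/16² = 0 kN·m
Load 3 — uniform load w=6 kN/m over full span:
  M_3 = wLx/2 - wL²/12 - wx²/2 = 6·16·(16/5)/2 - 6·16²/12 - 6·(16/5)²/2 = -128/25 kN·m
Load 4 — point force P=7 kN at a=32/3 m (b=L-a=16/3):
  M_4 = Pb²(3a+b)x/L³ - Pab²/L²  [x≤a] = 7·(16/3)²·(3·(32/3)+(16/3))·(16/5)/16³ - 7·(32/3)·(16/3)²/16² = -112/45 kN·m
Superposition: M = Σ M_i = -66128/5625 kN·m ≈ -11.756089 kN·m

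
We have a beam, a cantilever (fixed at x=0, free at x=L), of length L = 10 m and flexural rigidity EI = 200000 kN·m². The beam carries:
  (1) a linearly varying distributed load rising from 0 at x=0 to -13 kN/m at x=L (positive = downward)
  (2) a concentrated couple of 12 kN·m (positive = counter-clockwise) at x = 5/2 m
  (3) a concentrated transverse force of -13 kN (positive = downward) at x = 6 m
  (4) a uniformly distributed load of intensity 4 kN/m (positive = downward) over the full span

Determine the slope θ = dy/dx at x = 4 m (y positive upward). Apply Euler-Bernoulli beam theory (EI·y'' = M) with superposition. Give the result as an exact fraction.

Load 1 — triangular load w₀=-13 kN/m (0→w₀ over full span):
  θ_1 = (w₀Lx²/4-w₀L²x/3-w₀x⁴/(24L))/EI = ((-13)·10·4²/4-(-13)·10²·4/3-(-13)·4⁴/(24·10))/200000 = 767/125000 rad
Load 2 — applied couple M₀=12 kN·m at a=5/2 m (b=L-a=15/2):
  θ_2 = M₀a/EI  [x>a] = 12·(5/2)/200000 = 3/20000 rad
Load 3 — point force P=-13 kN at a=6 m (b=L-a=4):
  θ_3 = -Px(2a-x)/(2EI)  [x≤a] = -(-13)·4·(2·6-4)/(2·200000) = 13/12500 rad
Load 4 — uniform load w=4 kN/m over full span:
  θ_4 = -wx(x²-3Lx+3L²)/(6EI) = -4·4·(4²-3·10·4+3·10²)/(6·200000) = -49/18750 rad
Superposition: θ = Σ θ_i = 7069/1500000 rad ≈ 0.004713 rad

θ(4) = 7069/1500000 rad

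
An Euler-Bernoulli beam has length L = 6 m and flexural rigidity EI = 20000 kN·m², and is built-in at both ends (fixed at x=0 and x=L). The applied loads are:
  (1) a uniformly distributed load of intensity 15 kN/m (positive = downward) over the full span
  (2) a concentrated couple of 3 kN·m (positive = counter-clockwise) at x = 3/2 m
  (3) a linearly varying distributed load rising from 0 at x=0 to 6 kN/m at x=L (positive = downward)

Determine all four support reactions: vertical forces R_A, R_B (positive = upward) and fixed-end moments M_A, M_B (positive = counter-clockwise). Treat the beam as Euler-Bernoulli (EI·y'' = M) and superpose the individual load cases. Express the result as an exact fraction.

R_A = 4077/80 kN, M_A = 4131/80 kN·m, R_B = 4563/80 kN, M_B = -4389/80 kN·m

Load 1 — uniform load w=15 kN/m over full span:
  R_A = wL/2 = 15·6/2 = 45 kN
  M_A = wL²/12 = 15·6²/12 = 45 kN·m
  R_B = wL/2 = 15·6/2 = 45 kN
  M_B = -wL²/12 = -15·6²/12 = -45 kN·m
Load 2 — applied couple M₀=3 kN·m at a=3/2 m (b=L-a=9/2):
  R_A = 6M₀ab/L³ = 6·3·(3/2)·(9/2)/6³ = 9/16 kN
  M_A = M₀b(2a-b)/L² = 3·(9/2)·(2·(3/2)-(9/2))/6² = -9/16 kN·m
  R_B = -6M₀ab/L³ = -6·3·(3/2)·(9/2)/6³ = -9/16 kN
  M_B = M₀a(2b-a)/L² = 3·(3/2)·(2·(9/2)-(3/2))/6² = 15/16 kN·m
Load 3 — triangular load w₀=6 kN/m (0→w₀ over full span):
  R_A = 3w₀L/20 = 3·6·6/20 = 27/5 kN
  M_A = w₀L²/30 = 6·6²/30 = 36/5 kN·m
  R_B = 7w₀L/20 = 7·6·6/20 = 63/5 kN
  M_B = -w₀L²/20 = -6·6²/20 = -54/5 kN·m
Superposition: R_A = 4077/80 kN, M_A = 4131/80 kN·m, R_B = 4563/80 kN, M_B = -4389/80 kN·m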